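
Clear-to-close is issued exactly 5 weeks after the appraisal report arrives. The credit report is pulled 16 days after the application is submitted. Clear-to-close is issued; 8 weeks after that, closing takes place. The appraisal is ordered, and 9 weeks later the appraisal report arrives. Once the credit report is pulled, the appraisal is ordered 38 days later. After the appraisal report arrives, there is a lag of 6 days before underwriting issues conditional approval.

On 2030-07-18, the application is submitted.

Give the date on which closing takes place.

2031-02-11

The application is submitted: Jul 18, 2030.
The credit report is pulled: Jul 18, 2030 + 16 days = Aug 3, 2030.
The appraisal is ordered: Aug 3, 2030 + 38 days = Sep 10, 2030.
The appraisal report arrives: Sep 10, 2030 + 9 weeks = Nov 12, 2030.
Clear-to-close is issued: Nov 12, 2030 + 5 weeks = Dec 17, 2030.
Closing takes place: Dec 17, 2030 + 8 weeks = Feb 11, 2031.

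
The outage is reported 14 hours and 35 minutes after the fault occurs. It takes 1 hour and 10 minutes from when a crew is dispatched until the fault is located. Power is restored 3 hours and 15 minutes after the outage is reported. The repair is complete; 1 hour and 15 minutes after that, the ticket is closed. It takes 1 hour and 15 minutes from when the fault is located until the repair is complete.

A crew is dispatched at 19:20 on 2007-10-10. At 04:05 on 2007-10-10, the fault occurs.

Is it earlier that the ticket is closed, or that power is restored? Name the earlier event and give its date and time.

A crew is dispatched: 19:20 Oct 10, 2007.
The fault is located: 19:20 Oct 10, 2007 + 1h10m = 20:30 Oct 10, 2007.
The repair is complete: 20:30 Oct 10, 2007 + 1h15m = 21:45 Oct 10, 2007.
The ticket is closed: 21:45 Oct 10, 2007 + 1h15m = 23:00 Oct 10, 2007.
The fault occurs: 04:05 Oct 10, 2007.
The outage is reported: 04:05 Oct 10, 2007 + 14h35m = 18:40 Oct 10, 2007.
Power is restored: 18:40 Oct 10, 2007 + 3h15m = 21:55 Oct 10, 2007.
Comparing: the ticket is closed at 23:00 Oct 10, 2007 vs power is restored at 21:55 Oct 10, 2007. Earlier: power is restored.

Power is restored — 21:55 on 2007-10-10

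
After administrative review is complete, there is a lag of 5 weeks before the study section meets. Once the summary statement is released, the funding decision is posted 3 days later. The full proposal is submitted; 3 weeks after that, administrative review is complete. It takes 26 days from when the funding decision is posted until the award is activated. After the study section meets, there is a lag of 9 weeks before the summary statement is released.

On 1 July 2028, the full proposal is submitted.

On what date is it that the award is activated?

The full proposal is submitted: Jul 1, 2028.
Administrative review is complete: Jul 1, 2028 + 3 weeks = Jul 22, 2028.
The study section meets: Jul 22, 2028 + 5 weeks = Aug 26, 2028.
The summary statement is released: Aug 26, 2028 + 9 weeks = Oct 28, 2028.
The funding decision is posted: Oct 28, 2028 + 3 days = Oct 31, 2028.
The award is activated: Oct 31, 2028 + 26 days = Nov 26, 2028.

26 November 2028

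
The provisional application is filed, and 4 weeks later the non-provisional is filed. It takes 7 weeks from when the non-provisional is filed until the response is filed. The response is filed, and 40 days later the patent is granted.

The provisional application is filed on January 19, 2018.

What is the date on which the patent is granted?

May 16, 2018

The provisional application is filed: Jan 19, 2018.
The non-provisional is filed: Jan 19, 2018 + 4 weeks = Feb 16, 2018.
The response is filed: Feb 16, 2018 + 7 weeks = Apr 6, 2018.
The patent is granted: Apr 6, 2018 + 40 days = May 16, 2018.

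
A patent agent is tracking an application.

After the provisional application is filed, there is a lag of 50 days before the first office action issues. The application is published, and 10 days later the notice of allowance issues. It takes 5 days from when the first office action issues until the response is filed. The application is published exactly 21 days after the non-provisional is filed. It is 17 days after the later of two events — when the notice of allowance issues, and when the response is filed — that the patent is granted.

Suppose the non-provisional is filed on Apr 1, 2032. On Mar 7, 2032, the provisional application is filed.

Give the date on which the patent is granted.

May 19, 2032

The non-provisional is filed: Apr 1, 2032.
The application is published: Apr 1, 2032 + 21 days = Apr 22, 2032.
The notice of allowance issues: Apr 22, 2032 + 10 days = May 2, 2032.
The provisional application is filed: Mar 7, 2032.
The first office action issues: Mar 7, 2032 + 50 days = Apr 26, 2032.
The response is filed: Apr 26, 2032 + 5 days = May 1, 2032.
Both prerequisites met — the notice of allowance issues (May 2, 2032), the response is filed (May 1, 2032); the later is May 2, 2032.
The patent is granted: May 2, 2032 + 17 days = May 19, 2032.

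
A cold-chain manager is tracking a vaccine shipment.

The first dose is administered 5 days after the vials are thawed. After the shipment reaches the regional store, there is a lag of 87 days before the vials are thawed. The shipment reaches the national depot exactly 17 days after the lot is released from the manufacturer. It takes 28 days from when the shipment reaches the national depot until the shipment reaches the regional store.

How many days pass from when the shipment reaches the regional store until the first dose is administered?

92 days

Causal path: the shipment reaches the regional store → the vials are thawed → the first dose is administered.
Total delay along the path: 87 + 5 = 92 days.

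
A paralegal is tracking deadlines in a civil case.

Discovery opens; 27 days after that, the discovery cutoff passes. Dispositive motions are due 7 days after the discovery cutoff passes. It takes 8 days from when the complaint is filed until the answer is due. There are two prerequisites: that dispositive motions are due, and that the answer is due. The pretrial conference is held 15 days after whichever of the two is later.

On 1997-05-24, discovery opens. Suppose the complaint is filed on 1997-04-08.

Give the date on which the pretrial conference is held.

Discovery opens: May 24, 1997.
The discovery cutoff passes: May 24, 1997 + 27 days = Jun 20, 1997.
Dispositive motions are due: Jun 20, 1997 + 7 days = Jun 27, 1997.
The complaint is filed: Apr 8, 1997.
The answer is due: Apr 8, 1997 + 8 days = Apr 16, 1997.
Both prerequisites met — dispositive motions are due (Jun 27, 1997), the answer is due (Apr 16, 1997); the later is Jun 27, 1997.
The pretrial conference is held: Jun 27, 1997 + 15 days = Jul 12, 1997.

1997-07-12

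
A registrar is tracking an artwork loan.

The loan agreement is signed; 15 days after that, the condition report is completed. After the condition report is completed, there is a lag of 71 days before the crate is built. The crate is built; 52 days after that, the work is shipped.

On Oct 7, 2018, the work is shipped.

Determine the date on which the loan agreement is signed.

May 22, 2018

The work is shipped: Oct 7, 2018.
The crate is built: Oct 7, 2018 − 52 days = Aug 16, 2018.
The condition report is completed: Aug 16, 2018 − 71 days = Jun 6, 2018.
The loan agreement is signed: Jun 6, 2018 − 15 days = May 22, 2018.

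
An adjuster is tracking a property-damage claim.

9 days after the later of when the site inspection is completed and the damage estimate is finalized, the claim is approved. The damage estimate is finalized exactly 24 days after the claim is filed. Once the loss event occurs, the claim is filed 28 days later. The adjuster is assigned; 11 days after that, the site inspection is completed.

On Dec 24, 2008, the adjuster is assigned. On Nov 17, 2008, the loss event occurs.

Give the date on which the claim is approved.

Jan 17, 2009

The adjuster is assigned: Dec 24, 2008.
The site inspection is completed: Dec 24, 2008 + 11 days = Jan 4, 2009.
The loss event occurs: Nov 17, 2008.
The claim is filed: Nov 17, 2008 + 28 days = Dec 15, 2008.
The damage estimate is finalized: Dec 15, 2008 + 24 days = Jan 8, 2009.
Both prerequisites met — the site inspection is completed (Jan 4, 2009), the damage estimate is finalized (Jan 8, 2009); the later is Jan 8, 2009.
The claim is approved: Jan 8, 2009 + 9 days = Jan 17, 2009.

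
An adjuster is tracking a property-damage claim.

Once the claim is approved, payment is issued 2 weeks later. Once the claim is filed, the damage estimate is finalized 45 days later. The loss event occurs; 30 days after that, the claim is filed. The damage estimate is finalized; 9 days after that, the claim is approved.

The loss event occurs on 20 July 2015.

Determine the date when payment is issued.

26 October 2015

The loss event occurs: Jul 20, 2015.
The claim is filed: Jul 20, 2015 + 30 days = Aug 19, 2015.
The damage estimate is finalized: Aug 19, 2015 + 45 days = Oct 3, 2015.
The claim is approved: Oct 3, 2015 + 9 days = Oct 12, 2015.
Payment is issued: Oct 12, 2015 + 2 weeks = Oct 26, 2015.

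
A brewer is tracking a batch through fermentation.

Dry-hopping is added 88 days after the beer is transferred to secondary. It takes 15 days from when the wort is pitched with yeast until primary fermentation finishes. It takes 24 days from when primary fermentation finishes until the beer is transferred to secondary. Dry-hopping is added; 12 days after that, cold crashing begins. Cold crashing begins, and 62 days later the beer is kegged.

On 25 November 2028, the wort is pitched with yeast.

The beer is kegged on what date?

The wort is pitched with yeast: Nov 25, 2028.
Primary fermentation finishes: Nov 25, 2028 + 15 days = Dec 10, 2028.
The beer is transferred to secondary: Dec 10, 2028 + 24 days = Jan 3, 2029.
Dry-hopping is added: Jan 3, 2029 + 88 days = Apr 1, 2029.
Cold crashing begins: Apr 1, 2029 + 12 days = Apr 13, 2029.
The beer is kegged: Apr 13, 2029 + 62 days = Jun 14, 2029.

14 June 2029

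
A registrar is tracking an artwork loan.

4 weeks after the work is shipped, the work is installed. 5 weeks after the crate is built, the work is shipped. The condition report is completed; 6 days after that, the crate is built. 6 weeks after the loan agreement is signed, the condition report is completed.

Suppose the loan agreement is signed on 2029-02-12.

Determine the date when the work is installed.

The loan agreement is signed: Feb 12, 2029.
The condition report is completed: Feb 12, 2029 + 6 weeks = Mar 26, 2029.
The crate is built: Mar 26, 2029 + 6 days = Apr 1, 2029.
The work is shipped: Apr 1, 2029 + 5 weeks = May 6, 2029.
The work is installed: May 6, 2029 + 4 weeks = Jun 3, 2029.

2029-06-03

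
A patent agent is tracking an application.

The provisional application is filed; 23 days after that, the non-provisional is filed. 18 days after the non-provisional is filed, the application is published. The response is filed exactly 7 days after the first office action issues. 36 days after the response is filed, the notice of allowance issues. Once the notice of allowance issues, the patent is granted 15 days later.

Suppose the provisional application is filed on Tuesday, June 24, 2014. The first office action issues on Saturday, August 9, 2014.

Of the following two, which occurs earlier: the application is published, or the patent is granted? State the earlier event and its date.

The provisional application is filed: Jun 24, 2014.
The non-provisional is filed: Jun 24, 2014 + 23 days = Jul 17, 2014.
The application is published: Jul 17, 2014 + 18 days = Aug 4, 2014.
The first office action issues: Aug 9, 2014.
The response is filed: Aug 9, 2014 + 7 days = Aug 16, 2014.
The notice of allowance issues: Aug 16, 2014 + 36 days = Sep 21, 2014.
The patent is granted: Sep 21, 2014 + 15 days = Oct 6, 2014.
Comparing: the application is published on Aug 4, 2014 vs the patent is granted on Oct 6, 2014. Earlier: the application is published.

The application is published — Monday, August 4, 2014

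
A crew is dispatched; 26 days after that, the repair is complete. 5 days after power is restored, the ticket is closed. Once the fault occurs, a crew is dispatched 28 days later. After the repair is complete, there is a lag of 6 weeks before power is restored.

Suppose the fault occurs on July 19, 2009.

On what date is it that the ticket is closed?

The fault occurs: Jul 19, 2009.
A crew is dispatched: Jul 19, 2009 + 28 days = Aug 16, 2009.
The repair is complete: Aug 16, 2009 + 26 days = Sep 11, 2009.
Power is restored: Sep 11, 2009 + 6 weeks = Oct 23, 2009.
The ticket is closed: Oct 23, 2009 + 5 days = Oct 28, 2009.

October 28, 2009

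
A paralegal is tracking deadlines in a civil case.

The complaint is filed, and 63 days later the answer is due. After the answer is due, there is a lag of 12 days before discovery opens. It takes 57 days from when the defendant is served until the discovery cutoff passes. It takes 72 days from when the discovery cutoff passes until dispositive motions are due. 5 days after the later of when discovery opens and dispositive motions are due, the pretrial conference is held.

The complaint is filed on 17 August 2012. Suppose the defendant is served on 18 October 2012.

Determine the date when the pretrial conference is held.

1 March 2013

The complaint is filed: Aug 17, 2012.
The answer is due: Aug 17, 2012 + 63 days = Oct 19, 2012.
Discovery opens: Oct 19, 2012 + 12 days = Oct 31, 2012.
The defendant is served: Oct 18, 2012.
The discovery cutoff passes: Oct 18, 2012 + 57 days = Dec 14, 2012.
Dispositive motions are due: Dec 14, 2012 + 72 days = Feb 24, 2013.
Both prerequisites met — discovery opens (Oct 31, 2012), dispositive motions are due (Feb 24, 2013); the later is Feb 24, 2013.
The pretrial conference is held: Feb 24, 2013 + 5 days = Mar 1, 2013.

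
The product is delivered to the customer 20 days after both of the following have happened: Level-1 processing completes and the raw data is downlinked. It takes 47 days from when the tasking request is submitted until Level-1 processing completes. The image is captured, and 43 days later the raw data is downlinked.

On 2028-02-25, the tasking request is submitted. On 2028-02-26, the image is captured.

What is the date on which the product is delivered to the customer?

2028-05-02

The tasking request is submitted: Feb 25, 2028.
Level-1 processing completes: Feb 25, 2028 + 47 days = Apr 12, 2028.
The image is captured: Feb 26, 2028.
The raw data is downlinked: Feb 26, 2028 + 43 days = Apr 9, 2028.
Both prerequisites met — Level-1 processing completes (Apr 12, 2028), the raw data is downlinked (Apr 9, 2028); the later is Apr 12, 2028.
The product is delivered to the customer: Apr 12, 2028 + 20 days = May 2, 2028.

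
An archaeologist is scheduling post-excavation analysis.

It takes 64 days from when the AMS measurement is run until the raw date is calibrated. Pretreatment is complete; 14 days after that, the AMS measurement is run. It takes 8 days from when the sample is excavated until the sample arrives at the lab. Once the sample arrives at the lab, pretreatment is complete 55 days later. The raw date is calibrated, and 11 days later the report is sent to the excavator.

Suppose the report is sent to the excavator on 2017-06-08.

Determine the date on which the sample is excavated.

2017-01-07

The report is sent to the excavator: Jun 8, 2017.
The raw date is calibrated: Jun 8, 2017 − 11 days = May 28, 2017.
The AMS measurement is run: May 28, 2017 − 64 days = Mar 25, 2017.
Pretreatment is complete: Mar 25, 2017 − 14 days = Mar 11, 2017.
The sample arrives at the lab: Mar 11, 2017 − 55 days = Jan 15, 2017.
The sample is excavated: Jan 15, 2017 − 8 days = Jan 7, 2017.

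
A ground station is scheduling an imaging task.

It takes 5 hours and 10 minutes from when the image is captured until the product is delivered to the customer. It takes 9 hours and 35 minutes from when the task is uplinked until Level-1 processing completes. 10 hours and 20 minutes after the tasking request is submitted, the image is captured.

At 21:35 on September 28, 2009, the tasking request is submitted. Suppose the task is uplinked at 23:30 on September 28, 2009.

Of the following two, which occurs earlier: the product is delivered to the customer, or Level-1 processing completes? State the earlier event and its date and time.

Level-1 processing completes — 09:05 on September 29, 2009

The tasking request is submitted: 21:35 Sep 28, 2009.
The image is captured: 21:35 Sep 28, 2009 + 10h20m = 07:55 Sep 29, 2009.
The product is delivered to the customer: 07:55 Sep 29, 2009 + 5h10m = 13:05 Sep 29, 2009.
The task is uplinked: 23:30 Sep 28, 2009.
Level-1 processing completes: 23:30 Sep 28, 2009 + 9h35m = 09:05 Sep 29, 2009.
Comparing: the product is delivered to the customer at 13:05 Sep 29, 2009 vs Level-1 processing completes at 09:05 Sep 29, 2009. Earlier: Level-1 processing completes.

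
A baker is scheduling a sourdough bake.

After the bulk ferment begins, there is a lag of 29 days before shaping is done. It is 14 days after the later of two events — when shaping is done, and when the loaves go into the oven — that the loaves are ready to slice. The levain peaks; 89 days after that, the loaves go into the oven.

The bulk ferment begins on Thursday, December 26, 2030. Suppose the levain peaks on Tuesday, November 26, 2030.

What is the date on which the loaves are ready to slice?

Sunday, March 9, 2031

The bulk ferment begins: Dec 26, 2030.
Shaping is done: Dec 26, 2030 + 29 days = Jan 24, 2031.
The levain peaks: Nov 26, 2030.
The loaves go into the oven: Nov 26, 2030 + 89 days = Feb 23, 2031.
Both prerequisites met — shaping is done (Jan 24, 2031), the loaves go into the oven (Feb 23, 2031); the later is Feb 23, 2031.
The loaves are ready to slice: Feb 23, 2031 + 14 days = Mar 9, 2031.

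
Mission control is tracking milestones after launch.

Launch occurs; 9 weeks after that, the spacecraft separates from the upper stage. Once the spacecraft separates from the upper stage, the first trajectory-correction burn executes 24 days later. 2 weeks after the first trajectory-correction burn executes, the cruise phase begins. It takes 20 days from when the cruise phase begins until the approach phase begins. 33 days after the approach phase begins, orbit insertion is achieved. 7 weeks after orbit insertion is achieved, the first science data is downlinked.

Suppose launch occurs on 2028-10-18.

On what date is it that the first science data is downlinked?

Launch occurs: Oct 18, 2028.
The spacecraft separates from the upper stage: Oct 18, 2028 + 9 weeks = Dec 20, 2028.
The first trajectory-correction burn executes: Dec 20, 2028 + 24 days = Jan 13, 2029.
The cruise phase begins: Jan 13, 2029 + 2 weeks = Jan 27, 2029.
The approach phase begins: Jan 27, 2029 + 20 days = Feb 16, 2029.
Orbit insertion is achieved: Feb 16, 2029 + 33 days = Mar 21, 2029.
The first science data is downlinked: Mar 21, 2029 + 7 weeks = May 9, 2029.

2029-05-09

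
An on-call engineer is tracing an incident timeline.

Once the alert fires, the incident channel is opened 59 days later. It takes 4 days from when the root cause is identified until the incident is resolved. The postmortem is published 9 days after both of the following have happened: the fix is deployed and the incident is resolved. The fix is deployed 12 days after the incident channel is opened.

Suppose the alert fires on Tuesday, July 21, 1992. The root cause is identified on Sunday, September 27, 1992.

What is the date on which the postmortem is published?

Saturday, October 10, 1992

The alert fires: Jul 21, 1992.
The incident channel is opened: Jul 21, 1992 + 59 days = Sep 18, 1992.
The fix is deployed: Sep 18, 1992 + 12 days = Sep 30, 1992.
The root cause is identified: Sep 27, 1992.
The incident is resolved: Sep 27, 1992 + 4 days = Oct 1, 1992.
Both prerequisites met — the fix is deployed (Sep 30, 1992), the incident is resolved (Oct 1, 1992); the later is Oct 1, 1992.
The postmortem is published: Oct 1, 1992 + 9 days = Oct 10, 1992.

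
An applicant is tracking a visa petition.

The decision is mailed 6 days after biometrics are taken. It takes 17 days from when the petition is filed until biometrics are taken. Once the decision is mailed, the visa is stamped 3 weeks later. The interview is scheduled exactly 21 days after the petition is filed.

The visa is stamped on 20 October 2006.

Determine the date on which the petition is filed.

6 September 2006

The visa is stamped: Oct 20, 2006.
The decision is mailed: Oct 20, 2006 − 3 weeks = Sep 29, 2006.
Biometrics are taken: Sep 29, 2006 − 6 days = Sep 23, 2006.
The petition is filed: Sep 23, 2006 − 17 days = Sep 6, 2006.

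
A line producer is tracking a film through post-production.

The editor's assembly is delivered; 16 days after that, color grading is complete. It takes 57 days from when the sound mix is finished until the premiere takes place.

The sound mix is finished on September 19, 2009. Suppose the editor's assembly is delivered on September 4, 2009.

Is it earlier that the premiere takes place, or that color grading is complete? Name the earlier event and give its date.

The sound mix is finished: Sep 19, 2009.
The premiere takes place: Sep 19, 2009 + 57 days = Nov 15, 2009.
The editor's assembly is delivered: Sep 4, 2009.
Color grading is complete: Sep 4, 2009 + 16 days = Sep 20, 2009.
Comparing: the premiere takes place on Nov 15, 2009 vs color grading is complete on Sep 20, 2009. Earlier: color grading is complete.

Color grading is complete — September 20, 2009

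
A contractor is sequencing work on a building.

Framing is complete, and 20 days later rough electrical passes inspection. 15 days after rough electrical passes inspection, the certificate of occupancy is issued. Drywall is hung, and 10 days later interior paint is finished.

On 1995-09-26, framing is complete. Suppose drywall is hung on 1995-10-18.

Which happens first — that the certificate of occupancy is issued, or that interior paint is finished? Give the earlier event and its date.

Framing is complete: Sep 26, 1995.
Rough electrical passes inspection: Sep 26, 1995 + 20 days = Oct 16, 1995.
The certificate of occupancy is issued: Oct 16, 1995 + 15 days = Oct 31, 1995.
Drywall is hung: Oct 18, 1995.
Interior paint is finished: Oct 18, 1995 + 10 days = Oct 28, 1995.
Comparing: the certificate of occupancy is issued on Oct 31, 1995 vs interior paint is finished on Oct 28, 1995. Earlier: interior paint is finished.

Interior paint is finished — 1995-10-28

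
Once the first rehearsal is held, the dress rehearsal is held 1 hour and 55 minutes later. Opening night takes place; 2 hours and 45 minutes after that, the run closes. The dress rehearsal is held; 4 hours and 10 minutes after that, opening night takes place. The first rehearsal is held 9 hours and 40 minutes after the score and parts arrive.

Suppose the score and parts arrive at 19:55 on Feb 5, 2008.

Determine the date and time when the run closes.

The score and parts arrive: 19:55 Feb 5, 2008.
The first rehearsal is held: 19:55 Feb 5, 2008 + 9h40m = 05:35 Feb 6, 2008.
The dress rehearsal is held: 05:35 Feb 6, 2008 + 1h55m = 07:30 Feb 6, 2008.
Opening night takes place: 07:30 Feb 6, 2008 + 4h10m = 11:40 Feb 6, 2008.
The run closes: 11:40 Feb 6, 2008 + 2h45m = 14:25 Feb 6, 2008.

14:25 on Feb 6, 2008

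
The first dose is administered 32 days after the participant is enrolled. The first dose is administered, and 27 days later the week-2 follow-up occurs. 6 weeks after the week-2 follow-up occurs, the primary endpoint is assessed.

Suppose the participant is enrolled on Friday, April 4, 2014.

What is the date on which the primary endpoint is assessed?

The participant is enrolled: Apr 4, 2014.
The first dose is administered: Apr 4, 2014 + 32 days = May 6, 2014.
The week-2 follow-up occurs: May 6, 2014 + 27 days = Jun 2, 2014.
The primary endpoint is assessed: Jun 2, 2014 + 6 weeks = Jul 14, 2014.

Monday, July 14, 2014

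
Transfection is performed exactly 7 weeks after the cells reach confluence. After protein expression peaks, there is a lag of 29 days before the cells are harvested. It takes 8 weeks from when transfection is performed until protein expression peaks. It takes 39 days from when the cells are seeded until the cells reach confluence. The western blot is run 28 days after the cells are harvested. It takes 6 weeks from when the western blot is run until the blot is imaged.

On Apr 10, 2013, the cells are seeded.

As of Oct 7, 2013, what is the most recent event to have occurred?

The cells are seeded: Apr 10, 2013.
The cells reach confluence: Apr 10, 2013 + 39 days = May 19, 2013.
Transfection is performed: May 19, 2013 + 7 weeks = Jul 7, 2013.
Protein expression peaks: Jul 7, 2013 + 8 weeks = Sep 1, 2013.
The cells are harvested: Sep 1, 2013 + 29 days = Sep 30, 2013.
The western blot is run: Sep 30, 2013 + 28 days = Oct 28, 2013.
The blot is imaged: Oct 28, 2013 + 6 weeks = Dec 9, 2013.
Oct 7, 2013 falls between when the cells are harvested (Sep 30, 2013) and when the western blot is run (Oct 28, 2013).

The cells are harvested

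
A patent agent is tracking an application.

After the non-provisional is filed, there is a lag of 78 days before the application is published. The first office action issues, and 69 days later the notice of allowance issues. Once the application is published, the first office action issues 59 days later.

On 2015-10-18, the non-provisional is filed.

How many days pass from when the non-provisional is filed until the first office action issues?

137 days

Causal path: the non-provisional is filed → the application is published → the first office action issues.
Total delay along the path: 78 + 59 = 137 days.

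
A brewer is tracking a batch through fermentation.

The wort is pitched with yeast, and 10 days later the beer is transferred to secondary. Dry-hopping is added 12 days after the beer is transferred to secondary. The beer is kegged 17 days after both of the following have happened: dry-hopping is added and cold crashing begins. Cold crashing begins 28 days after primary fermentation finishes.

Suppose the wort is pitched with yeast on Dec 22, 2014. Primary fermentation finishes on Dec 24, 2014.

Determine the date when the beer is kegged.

Feb 7, 2015

The wort is pitched with yeast: Dec 22, 2014.
The beer is transferred to secondary: Dec 22, 2014 + 10 days = Jan 1, 2015.
Dry-hopping is added: Jan 1, 2015 + 12 days = Jan 13, 2015.
Primary fermentation finishes: Dec 24, 2014.
Cold crashing begins: Dec 24, 2014 + 28 days = Jan 21, 2015.
Both prerequisites met — dry-hopping is added (Jan 13, 2015), cold crashing begins (Jan 21, 2015); the later is Jan 21, 2015.
The beer is kegged: Jan 21, 2015 + 17 days = Feb 7, 2015.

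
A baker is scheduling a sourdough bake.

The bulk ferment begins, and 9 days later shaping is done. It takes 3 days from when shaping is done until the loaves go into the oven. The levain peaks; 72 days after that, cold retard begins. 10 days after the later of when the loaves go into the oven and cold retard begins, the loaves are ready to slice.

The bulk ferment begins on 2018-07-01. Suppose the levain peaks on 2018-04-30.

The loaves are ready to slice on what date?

2018-07-23

The bulk ferment begins: Jul 1, 2018.
Shaping is done: Jul 1, 2018 + 9 days = Jul 10, 2018.
The loaves go into the oven: Jul 10, 2018 + 3 days = Jul 13, 2018.
The levain peaks: Apr 30, 2018.
Cold retard begins: Apr 30, 2018 + 72 days = Jul 11, 2018.
Both prerequisites met — the loaves go into the oven (Jul 13, 2018), cold retard begins (Jul 11, 2018); the later is Jul 13, 2018.
The loaves are ready to slice: Jul 13, 2018 + 10 days = Jul 23, 2018.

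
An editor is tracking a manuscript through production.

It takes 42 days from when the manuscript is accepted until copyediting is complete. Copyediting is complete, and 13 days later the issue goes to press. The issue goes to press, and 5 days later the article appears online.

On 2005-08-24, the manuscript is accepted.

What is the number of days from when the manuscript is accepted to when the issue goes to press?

55 days

Causal path: the manuscript is accepted → copyediting is complete → the issue goes to press.
Total delay along the path: 42 + 13 = 55 days.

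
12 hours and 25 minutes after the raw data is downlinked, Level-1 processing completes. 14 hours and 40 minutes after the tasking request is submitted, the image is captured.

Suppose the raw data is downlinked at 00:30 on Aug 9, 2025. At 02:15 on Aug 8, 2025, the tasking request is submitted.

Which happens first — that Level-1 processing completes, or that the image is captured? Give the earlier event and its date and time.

The image is captured — 16:55 on Aug 8, 2025

The raw data is downlinked: 00:30 Aug 9, 2025.
Level-1 processing completes: 00:30 Aug 9, 2025 + 12h25m = 12:55 Aug 9, 2025.
The tasking request is submitted: 02:15 Aug 8, 2025.
The image is captured: 02:15 Aug 8, 2025 + 14h40m = 16:55 Aug 8, 2025.
Comparing: Level-1 processing completes at 12:55 Aug 9, 2025 vs the image is captured at 16:55 Aug 8, 2025. Earlier: the image is captured.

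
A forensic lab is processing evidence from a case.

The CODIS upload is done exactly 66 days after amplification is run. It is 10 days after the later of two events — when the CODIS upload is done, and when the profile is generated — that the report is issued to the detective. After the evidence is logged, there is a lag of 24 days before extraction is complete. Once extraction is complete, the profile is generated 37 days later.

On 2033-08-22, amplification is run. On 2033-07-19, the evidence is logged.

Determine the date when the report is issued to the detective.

Amplification is run: Aug 22, 2033.
The CODIS upload is done: Aug 22, 2033 + 66 days = Oct 27, 2033.
The evidence is logged: Jul 19, 2033.
Extraction is complete: Jul 19, 2033 + 24 days = Aug 12, 2033.
The profile is generated: Aug 12, 2033 + 37 days = Sep 18, 2033.
Both prerequisites met — the CODIS upload is done (Oct 27, 2033), the profile is generated (Sep 18, 2033); the later is Oct 27, 2033.
The report is issued to the detective: Oct 27, 2033 + 10 days = Nov 6, 2033.

2033-11-06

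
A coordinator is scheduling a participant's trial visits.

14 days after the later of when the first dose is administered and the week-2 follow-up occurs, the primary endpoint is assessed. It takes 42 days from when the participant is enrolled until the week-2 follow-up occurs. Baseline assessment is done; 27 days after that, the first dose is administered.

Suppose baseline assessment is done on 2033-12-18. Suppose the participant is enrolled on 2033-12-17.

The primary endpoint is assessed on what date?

Baseline assessment is done: Dec 18, 2033.
The first dose is administered: Dec 18, 2033 + 27 days = Jan 14, 2034.
The participant is enrolled: Dec 17, 2033.
The week-2 follow-up occurs: Dec 17, 2033 + 42 days = Jan 28, 2034.
Both prerequisites met — the first dose is administered (Jan 14, 2034), the week-2 follow-up occurs (Jan 28, 2034); the later is Jan 28, 2034.
The primary endpoint is assessed: Jan 28, 2034 + 14 days = Feb 11, 2034.

2034-02-11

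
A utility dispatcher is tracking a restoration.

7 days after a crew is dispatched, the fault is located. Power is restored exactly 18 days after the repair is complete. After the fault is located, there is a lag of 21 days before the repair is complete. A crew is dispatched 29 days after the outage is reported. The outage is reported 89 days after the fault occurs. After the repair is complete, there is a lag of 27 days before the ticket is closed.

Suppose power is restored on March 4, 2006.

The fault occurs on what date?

Power is restored: Mar 4, 2006.
The repair is complete: Mar 4, 2006 − 18 days = Feb 14, 2006.
The fault is located: Feb 14, 2006 − 21 days = Jan 24, 2006.
A crew is dispatched: Jan 24, 2006 − 7 days = Jan 17, 2006.
The outage is reported: Jan 17, 2006 − 29 days = Dec 19, 2005.
The fault occurs: Dec 19, 2005 − 89 days = Sep 21, 2005.

September 21, 2005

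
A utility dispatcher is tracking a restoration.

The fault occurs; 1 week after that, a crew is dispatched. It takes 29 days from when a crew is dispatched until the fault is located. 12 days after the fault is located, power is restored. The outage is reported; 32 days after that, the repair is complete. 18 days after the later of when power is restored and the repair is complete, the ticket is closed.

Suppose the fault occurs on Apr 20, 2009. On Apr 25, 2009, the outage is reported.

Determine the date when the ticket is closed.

The fault occurs: Apr 20, 2009.
A crew is dispatched: Apr 20, 2009 + 1 week = Apr 27, 2009.
The fault is located: Apr 27, 2009 + 29 days = May 26, 2009.
Power is restored: May 26, 2009 + 12 days = Jun 7, 2009.
The outage is reported: Apr 25, 2009.
The repair is complete: Apr 25, 2009 + 32 days = May 27, 2009.
Both prerequisites met — power is restored (Jun 7, 2009), the repair is complete (May 27, 2009); the later is Jun 7, 2009.
The ticket is closed: Jun 7, 2009 + 18 days = Jun 25, 2009.

Jun 25, 2009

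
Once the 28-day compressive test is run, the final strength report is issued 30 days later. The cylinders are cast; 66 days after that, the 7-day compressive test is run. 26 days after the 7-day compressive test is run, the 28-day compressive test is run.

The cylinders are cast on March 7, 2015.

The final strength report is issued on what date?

The cylinders are cast: Mar 7, 2015.
The 7-day compressive test is run: Mar 7, 2015 + 66 days = May 12, 2015.
The 28-day compressive test is run: May 12, 2015 + 26 days = Jun 7, 2015.
The final strength report is issued: Jun 7, 2015 + 30 days = Jul 7, 2015.

July 7, 2015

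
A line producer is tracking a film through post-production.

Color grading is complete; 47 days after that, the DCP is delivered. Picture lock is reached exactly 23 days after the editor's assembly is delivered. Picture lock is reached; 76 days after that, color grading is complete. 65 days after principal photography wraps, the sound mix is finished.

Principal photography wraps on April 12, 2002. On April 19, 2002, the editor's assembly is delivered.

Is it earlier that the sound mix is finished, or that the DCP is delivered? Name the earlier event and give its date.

The sound mix is finished — June 16, 2002

Principal photography wraps: Apr 12, 2002.
The sound mix is finished: Apr 12, 2002 + 65 days = Jun 16, 2002.
The editor's assembly is delivered: Apr 19, 2002.
Picture lock is reached: Apr 19, 2002 + 23 days = May 12, 2002.
Color grading is complete: May 12, 2002 + 76 days = Jul 27, 2002.
The DCP is delivered: Jul 27, 2002 + 47 days = Sep 12, 2002.
Comparing: the sound mix is finished on Jun 16, 2002 vs the DCP is delivered on Sep 12, 2002. Earlier: the sound mix is finished.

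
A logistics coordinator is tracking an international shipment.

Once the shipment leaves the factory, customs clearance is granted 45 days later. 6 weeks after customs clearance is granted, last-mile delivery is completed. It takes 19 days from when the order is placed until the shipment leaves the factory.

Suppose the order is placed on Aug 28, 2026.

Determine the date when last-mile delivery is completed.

The order is placed: Aug 28, 2026.
The shipment leaves the factory: Aug 28, 2026 + 19 days = Sep 16, 2026.
Customs clearance is granted: Sep 16, 2026 + 45 days = Oct 31, 2026.
Last-mile delivery is completed: Oct 31, 2026 + 6 weeks = Dec 12, 2026.

Dec 12, 2026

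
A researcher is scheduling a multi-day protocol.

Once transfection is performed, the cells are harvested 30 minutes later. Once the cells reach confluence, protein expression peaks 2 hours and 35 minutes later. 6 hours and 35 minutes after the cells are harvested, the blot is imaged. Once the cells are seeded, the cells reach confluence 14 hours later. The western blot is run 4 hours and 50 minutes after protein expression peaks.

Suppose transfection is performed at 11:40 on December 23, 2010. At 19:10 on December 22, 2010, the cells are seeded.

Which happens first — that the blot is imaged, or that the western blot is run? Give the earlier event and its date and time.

The western blot is run — 16:35 on December 23, 2010

Transfection is performed: 11:40 Dec 23, 2010.
The cells are harvested: 11:40 Dec 23, 2010 + 30m = 12:10 Dec 23, 2010.
The blot is imaged: 12:10 Dec 23, 2010 + 6h35m = 18:45 Dec 23, 2010.
The cells are seeded: 19:10 Dec 22, 2010.
The cells reach confluence: 19:10 Dec 22, 2010 + 14h = 09:10 Dec 23, 2010.
Protein expression peaks: 09:10 Dec 23, 2010 + 2h35m = 11:45 Dec 23, 2010.
The western blot is run: 11:45 Dec 23, 2010 + 4h50m = 16:35 Dec 23, 2010.
Comparing: the blot is imaged at 18:45 Dec 23, 2010 vs the western blot is run at 16:35 Dec 23, 2010. Earlier: the western blot is run.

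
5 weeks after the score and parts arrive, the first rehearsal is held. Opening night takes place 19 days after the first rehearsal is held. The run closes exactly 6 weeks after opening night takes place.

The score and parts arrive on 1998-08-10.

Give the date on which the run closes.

1998-11-14

The score and parts arrive: Aug 10, 1998.
The first rehearsal is held: Aug 10, 1998 + 5 weeks = Sep 14, 1998.
Opening night takes place: Sep 14, 1998 + 19 days = Oct 3, 1998.
The run closes: Oct 3, 1998 + 6 weeks = Nov 14, 1998.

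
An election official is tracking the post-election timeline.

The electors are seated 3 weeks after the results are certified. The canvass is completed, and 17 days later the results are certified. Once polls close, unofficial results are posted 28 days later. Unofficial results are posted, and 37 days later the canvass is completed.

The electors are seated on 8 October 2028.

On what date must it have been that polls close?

27 June 2028

The electors are seated: Oct 8, 2028.
The results are certified: Oct 8, 2028 − 3 weeks = Sep 17, 2028.
The canvass is completed: Sep 17, 2028 − 17 days = Aug 31, 2028.
Unofficial results are posted: Aug 31, 2028 − 37 days = Jul 25, 2028.
Polls close: Jul 25, 2028 − 28 days = Jun 27, 2028.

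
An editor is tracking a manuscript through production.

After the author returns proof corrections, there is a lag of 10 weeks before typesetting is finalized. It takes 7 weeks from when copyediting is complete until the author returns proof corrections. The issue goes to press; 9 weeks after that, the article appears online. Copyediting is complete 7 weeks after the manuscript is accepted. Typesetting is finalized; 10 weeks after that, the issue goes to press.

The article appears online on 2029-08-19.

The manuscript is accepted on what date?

The article appears online: Aug 19, 2029.
The issue goes to press: Aug 19, 2029 − 9 weeks = Jun 17, 2029.
Typesetting is finalized: Jun 17, 2029 − 10 weeks = Apr 8, 2029.
The author returns proof corrections: Apr 8, 2029 − 10 weeks = Jan 28, 2029.
Copyediting is complete: Jan 28, 2029 − 7 weeks = Dec 10, 2028.
The manuscript is accepted: Dec 10, 2028 − 7 weeks = Oct 22, 2028.

2028-10-22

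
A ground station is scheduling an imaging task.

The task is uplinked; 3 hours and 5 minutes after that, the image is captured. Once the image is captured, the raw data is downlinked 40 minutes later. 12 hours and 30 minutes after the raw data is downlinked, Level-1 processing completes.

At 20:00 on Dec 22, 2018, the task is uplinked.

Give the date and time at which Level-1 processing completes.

The task is uplinked: 20:00 Dec 22, 2018.
The image is captured: 20:00 Dec 22, 2018 + 3h05m = 23:05 Dec 22, 2018.
The raw data is downlinked: 23:05 Dec 22, 2018 + 40m = 23:45 Dec 22, 2018.
Level-1 processing completes: 23:45 Dec 22, 2018 + 12h30m = 12:15 Dec 23, 2018.

12:15 on Dec 23, 2018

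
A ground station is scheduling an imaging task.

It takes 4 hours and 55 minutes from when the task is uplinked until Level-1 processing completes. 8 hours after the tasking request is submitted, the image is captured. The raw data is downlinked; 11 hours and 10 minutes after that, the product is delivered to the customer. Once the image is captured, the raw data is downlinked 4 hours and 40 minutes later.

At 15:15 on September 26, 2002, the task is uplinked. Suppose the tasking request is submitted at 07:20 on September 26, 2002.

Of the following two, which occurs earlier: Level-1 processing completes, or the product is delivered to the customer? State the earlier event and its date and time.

The task is uplinked: 15:15 Sep 26, 2002.
Level-1 processing completes: 15:15 Sep 26, 2002 + 4h55m = 20:10 Sep 26, 2002.
The tasking request is submitted: 07:20 Sep 26, 2002.
The image is captured: 07:20 Sep 26, 2002 + 8h = 15:20 Sep 26, 2002.
The raw data is downlinked: 15:20 Sep 26, 2002 + 4h40m = 20:00 Sep 26, 2002.
The product is delivered to the customer: 20:00 Sep 26, 2002 + 11h10m = 07:10 Sep 27, 2002.
Comparing: Level-1 processing completes at 20:10 Sep 26, 2002 vs the product is delivered to the customer at 07:10 Sep 27, 2002. Earlier: Level-1 processing completes.

Level-1 processing completes — 20:10 on September 26, 2002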